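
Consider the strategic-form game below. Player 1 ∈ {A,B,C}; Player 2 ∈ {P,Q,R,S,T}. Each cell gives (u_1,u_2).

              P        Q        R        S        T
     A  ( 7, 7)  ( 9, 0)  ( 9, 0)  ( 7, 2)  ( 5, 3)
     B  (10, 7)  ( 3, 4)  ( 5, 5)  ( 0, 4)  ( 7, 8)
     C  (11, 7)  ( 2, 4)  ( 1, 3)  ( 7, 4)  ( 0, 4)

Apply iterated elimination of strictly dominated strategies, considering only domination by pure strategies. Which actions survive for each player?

Survivors P1:{B,C} P2:{P,T}

P2 drop Q (P beats it: A:7>0 B:7>4 C:7>4)
P2 drop R (P beats it: A:7>0 B:7>5 C:7>3)
P2 drop S (P beats it: A:7>2 B:7>4 C:7>4)
P1 drop A (B beats it: P:10>7 T:7>5)
P1→{B,C} P2→{P,T}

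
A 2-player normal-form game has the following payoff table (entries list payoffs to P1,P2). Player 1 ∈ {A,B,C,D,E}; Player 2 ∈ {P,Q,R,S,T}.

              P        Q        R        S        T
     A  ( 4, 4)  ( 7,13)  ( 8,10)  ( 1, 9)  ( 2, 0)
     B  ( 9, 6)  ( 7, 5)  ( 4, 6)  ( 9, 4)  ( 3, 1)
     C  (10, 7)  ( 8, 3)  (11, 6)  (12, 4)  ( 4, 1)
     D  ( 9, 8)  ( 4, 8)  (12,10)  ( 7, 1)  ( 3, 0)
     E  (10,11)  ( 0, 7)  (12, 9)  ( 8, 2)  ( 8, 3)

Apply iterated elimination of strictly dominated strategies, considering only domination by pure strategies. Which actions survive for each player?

P1 drop A (C beats it: P:10>4 Q:8>7 R:11>8 S:12>1 T:4>2)
P1 drop B (C beats it: P:10>9 Q:8>7 R:11>4 S:12>9 T:4>3)
P2 drop Q (R beats it: C:6>3 D:10>8 E:9>7)
P2 drop S (P beats it: C:7>4 D:8>1 E:11>2)
P2 drop T (P beats it: C:7>1 D:8>0 E:11>3)
P1→{C,D,E} P2→{P,R}

Remaining: P1:{C,D,E} P2:{P,R}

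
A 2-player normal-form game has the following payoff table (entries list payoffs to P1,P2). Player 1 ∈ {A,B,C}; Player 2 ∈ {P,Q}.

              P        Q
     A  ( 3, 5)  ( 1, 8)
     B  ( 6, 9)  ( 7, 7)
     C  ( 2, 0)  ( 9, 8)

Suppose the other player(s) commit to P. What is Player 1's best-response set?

u_1(A vs P) = 3
u_1(B vs P) = 6
u_1(C vs P) = 2
max payoff 6 at {B}

argmax u_1 = {B}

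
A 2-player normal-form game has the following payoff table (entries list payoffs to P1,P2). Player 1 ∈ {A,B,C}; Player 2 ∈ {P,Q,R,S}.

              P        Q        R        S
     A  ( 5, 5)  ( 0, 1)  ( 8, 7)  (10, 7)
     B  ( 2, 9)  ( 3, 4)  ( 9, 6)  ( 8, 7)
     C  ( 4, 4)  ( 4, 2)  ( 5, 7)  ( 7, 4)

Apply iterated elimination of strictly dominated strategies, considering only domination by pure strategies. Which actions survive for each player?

IESDS → P1:{A,B} P2:{P,R,S}

P2 drop Q (P beats it: A:5>1 B:9>4 C:4>2)
P1 drop C (A beats it: P:5>4 R:8>5 S:10>7)
P1→{A,B} P2→{P,R,S}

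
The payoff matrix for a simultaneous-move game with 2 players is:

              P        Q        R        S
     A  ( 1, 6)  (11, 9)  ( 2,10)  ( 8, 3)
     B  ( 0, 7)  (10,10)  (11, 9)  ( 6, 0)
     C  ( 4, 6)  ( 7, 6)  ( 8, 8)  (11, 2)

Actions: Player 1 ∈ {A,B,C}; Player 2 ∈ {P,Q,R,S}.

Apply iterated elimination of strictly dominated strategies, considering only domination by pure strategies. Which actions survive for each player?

P2 drop P (R beats it: A:10>6 B:9>7 C:8>6)
P2 drop S (Q beats it: A:9>3 B:10>0 C:6>2)
P1 drop C (B beats it: Q:10>7 R:11>8)
P1→{A,B} P2→{Q,R}

IESDS → P1:{A,B} P2:{Q,R}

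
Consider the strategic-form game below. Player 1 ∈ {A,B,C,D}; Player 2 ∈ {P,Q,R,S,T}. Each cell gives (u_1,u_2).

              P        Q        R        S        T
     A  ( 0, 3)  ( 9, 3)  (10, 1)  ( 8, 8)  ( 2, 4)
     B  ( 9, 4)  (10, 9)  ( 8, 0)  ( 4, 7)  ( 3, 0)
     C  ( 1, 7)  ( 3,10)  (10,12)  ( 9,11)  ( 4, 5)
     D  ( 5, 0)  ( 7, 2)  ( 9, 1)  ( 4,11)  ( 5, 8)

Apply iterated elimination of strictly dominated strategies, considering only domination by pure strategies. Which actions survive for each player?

P2 drop P (S beats it: A:8>3 B:7>4 C:11>7 D:11>0)
P2 drop T (S beats it: A:8>4 B:7>0 C:11>5 D:11>8)
P1 drop D (A beats it: Q:9>7 R:10>9 S:8>4)
P1→{A,B,C} P2→{Q,R,S}

Remaining: P1:{A,B,C} P2:{Q,R,S}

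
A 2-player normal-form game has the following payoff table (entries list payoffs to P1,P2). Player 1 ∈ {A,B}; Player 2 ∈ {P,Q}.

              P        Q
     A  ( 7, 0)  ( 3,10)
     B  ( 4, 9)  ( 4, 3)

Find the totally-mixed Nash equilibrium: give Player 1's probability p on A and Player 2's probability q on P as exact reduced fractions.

p=3/8, q=1/4

P1 indiff ⇒ q·7+(1-q)·3 = q·4+(1-q)·4 ⇒ q(3) = (1-q)(1) ⇒ q = 1/4
P2 indiff ⇒ p·0+(1-p)·9 = p·10+(1-p)·3 ⇒ p(-10) = (1-p)(-6) ⇒ p = 3/8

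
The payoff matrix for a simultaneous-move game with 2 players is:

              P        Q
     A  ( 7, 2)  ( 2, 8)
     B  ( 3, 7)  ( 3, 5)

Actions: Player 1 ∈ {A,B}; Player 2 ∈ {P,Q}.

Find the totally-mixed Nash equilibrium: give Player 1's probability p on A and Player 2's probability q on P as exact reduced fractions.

P1 indiff ⇒ q·7+(1-q)·2 = q·3+(1-q)·3 ⇒ q(4) = (1-q)(1) ⇒ q = 1/5
P2 indiff ⇒ p·2+(1-p)·7 = p·8+(1-p)·5 ⇒ p(-6) = (1-p)(-2) ⇒ p = 1/4

(p,q) = (1/4, 1/5)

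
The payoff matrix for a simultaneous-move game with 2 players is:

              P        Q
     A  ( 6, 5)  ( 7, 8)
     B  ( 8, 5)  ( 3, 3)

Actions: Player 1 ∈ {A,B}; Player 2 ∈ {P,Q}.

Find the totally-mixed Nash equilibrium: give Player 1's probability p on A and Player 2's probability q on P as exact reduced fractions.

P1 indiff ⇒ q·6+(1-q)·7 = q·8+(1-q)·3 ⇒ q(-2) = (1-q)(-4) ⇒ q = 2/3
P2 indiff ⇒ p·5+(1-p)·5 = p·8+(1-p)·3 ⇒ p(-3) = (1-p)(-2) ⇒ p = 2/5

p=2/5, q=2/3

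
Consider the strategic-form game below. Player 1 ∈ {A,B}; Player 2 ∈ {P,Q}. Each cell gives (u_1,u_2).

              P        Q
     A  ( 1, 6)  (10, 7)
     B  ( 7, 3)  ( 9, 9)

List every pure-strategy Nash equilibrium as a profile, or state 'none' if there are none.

(A,P): not NE [P1→B gives 7>1; P2→Q gives 7>6]
(A,Q): NE
(B,P): not NE [P2→Q gives 9>3]
(B,Q): not NE [P1→A gives 10>9]

Nash profiles: (A,Q)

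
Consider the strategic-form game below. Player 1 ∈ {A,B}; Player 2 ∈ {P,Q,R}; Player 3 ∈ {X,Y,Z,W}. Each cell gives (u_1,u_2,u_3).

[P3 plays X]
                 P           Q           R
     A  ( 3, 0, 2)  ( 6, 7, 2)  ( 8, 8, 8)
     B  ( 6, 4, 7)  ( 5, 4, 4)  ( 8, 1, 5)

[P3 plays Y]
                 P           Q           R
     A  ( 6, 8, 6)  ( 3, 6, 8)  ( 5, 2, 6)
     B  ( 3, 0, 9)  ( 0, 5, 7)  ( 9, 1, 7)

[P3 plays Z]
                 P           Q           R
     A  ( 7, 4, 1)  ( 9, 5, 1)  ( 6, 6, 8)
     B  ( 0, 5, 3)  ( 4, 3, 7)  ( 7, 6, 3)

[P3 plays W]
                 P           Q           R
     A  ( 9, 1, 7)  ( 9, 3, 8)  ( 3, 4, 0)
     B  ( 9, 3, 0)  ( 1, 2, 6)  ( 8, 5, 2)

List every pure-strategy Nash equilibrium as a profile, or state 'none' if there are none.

(A,P,X): not NE [P1→B gives 6>3; P2→R gives 8>0; P3→W gives 7>2]
(A,P,Y): not NE [P3→W gives 7>6]
(A,P,Z): not NE [P2→R gives 6>4; P3→W gives 7>1]
(A,P,W): not NE [P2→R gives 4>1]
(A,Q,X): not NE [P2→R gives 8>7; P3→W gives 8>2]
(A,Q,Y): not NE [P2→P gives 8>6]
(A,Q,Z): not NE [P2→R gives 6>5; P3→W gives 8>1]
(A,Q,W): not NE [P2→R gives 4>3]
(A,R,X): NE
(A,R,Y): not NE [P1→B gives 9>5; P2→P gives 8>2; P3→Z gives 8>6]
(A,R,Z): not NE [P1→B gives 7>6]
(A,R,W): not NE [P1→B gives 8>3; P3→Z gives 8>0]
(B,P,X): not NE [P3→Y gives 9>7]
(B,P,Y): not NE [P1→A gives 6>3; P2→Q gives 5>0]
(B,P,Z): not NE [P1→A gives 7>0; P2→R gives 6>5; P3→Y gives 9>3]
(B,P,W): not NE [P2→R gives 5>3; P3→Y gives 9>0]
(B,Q,X): not NE [P1→A gives 6>5; P3→Z gives 7>4]
(B,Q,Y): not NE [P1→A gives 3>0]
(B,Q,Z): not NE [P1→A gives 9>4; P2→R gives 6>3]
(B,Q,W): not NE [P1→A gives 9>1; P2→R gives 5>2; P3→Z gives 7>6]
(B,R,X): not NE [P2→Q gives 4>1; P3→Y gives 7>5]
(B,R,Y): not NE [P2→Q gives 5>1]
(B,R,Z): not NE [P3→Y gives 7>3]
(B,R,W): not NE [P3→Y gives 7>2]

NE set: (A,R,X)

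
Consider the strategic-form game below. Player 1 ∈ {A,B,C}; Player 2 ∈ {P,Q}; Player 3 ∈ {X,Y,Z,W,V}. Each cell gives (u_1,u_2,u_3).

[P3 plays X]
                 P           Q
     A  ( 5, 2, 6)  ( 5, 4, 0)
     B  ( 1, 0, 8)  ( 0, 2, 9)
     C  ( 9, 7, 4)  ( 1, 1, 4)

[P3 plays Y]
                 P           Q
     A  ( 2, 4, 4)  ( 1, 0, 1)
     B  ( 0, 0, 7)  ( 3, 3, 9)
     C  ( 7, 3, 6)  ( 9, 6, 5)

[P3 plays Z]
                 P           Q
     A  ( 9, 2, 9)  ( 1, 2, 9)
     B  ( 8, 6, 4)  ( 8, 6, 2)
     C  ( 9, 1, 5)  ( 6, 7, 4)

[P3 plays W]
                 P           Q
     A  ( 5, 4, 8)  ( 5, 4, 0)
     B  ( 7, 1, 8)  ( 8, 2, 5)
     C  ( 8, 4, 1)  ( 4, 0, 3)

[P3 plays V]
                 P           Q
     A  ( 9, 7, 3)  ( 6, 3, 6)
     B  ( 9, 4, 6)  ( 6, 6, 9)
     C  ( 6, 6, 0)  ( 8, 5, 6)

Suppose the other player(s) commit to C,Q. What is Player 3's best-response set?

BR_3 = {V}

u_3(X vs C,Q) = 4
u_3(Y vs C,Q) = 5
u_3(Z vs C,Q) = 4
u_3(W vs C,Q) = 3
u_3(V vs C,Q) = 6
max payoff 6 at {V}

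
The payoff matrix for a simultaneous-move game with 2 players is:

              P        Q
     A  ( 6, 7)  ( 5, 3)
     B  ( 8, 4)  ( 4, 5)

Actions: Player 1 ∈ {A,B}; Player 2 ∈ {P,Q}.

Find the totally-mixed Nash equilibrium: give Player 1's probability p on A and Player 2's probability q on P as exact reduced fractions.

P1 indiff ⇒ q·6+(1-q)·5 = q·8+(1-q)·4 ⇒ q(-2) = (1-q)(-1) ⇒ q = 1/3
P2 indiff ⇒ p·7+(1-p)·4 = p·3+(1-p)·5 ⇒ p(4) = (1-p)(1) ⇒ p = 1/5

(p,q) = (1/5, 1/3)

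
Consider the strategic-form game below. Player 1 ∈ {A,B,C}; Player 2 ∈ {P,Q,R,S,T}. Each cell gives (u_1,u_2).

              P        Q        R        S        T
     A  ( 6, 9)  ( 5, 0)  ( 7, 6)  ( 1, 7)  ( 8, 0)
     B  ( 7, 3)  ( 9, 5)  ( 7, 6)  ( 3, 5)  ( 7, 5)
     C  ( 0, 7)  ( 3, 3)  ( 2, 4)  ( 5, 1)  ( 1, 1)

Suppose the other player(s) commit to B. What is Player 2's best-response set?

P2 best: {R}

u_2(P vs B) = 3
u_2(Q vs B) = 5
u_2(R vs B) = 6
u_2(S vs B) = 5
u_2(T vs B) = 5
max payoff 6 at {R}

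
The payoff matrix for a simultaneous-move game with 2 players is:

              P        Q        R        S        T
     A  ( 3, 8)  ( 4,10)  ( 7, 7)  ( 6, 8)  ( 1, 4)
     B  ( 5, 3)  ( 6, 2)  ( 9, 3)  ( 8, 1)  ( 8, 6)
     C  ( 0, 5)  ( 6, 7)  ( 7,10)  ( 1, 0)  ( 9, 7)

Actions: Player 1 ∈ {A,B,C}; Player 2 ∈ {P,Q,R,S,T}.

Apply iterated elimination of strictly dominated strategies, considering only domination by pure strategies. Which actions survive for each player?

P1 drop A (B beats it: P:5>3 Q:6>4 R:9>7 S:8>6 T:8>1)
P2 drop P (T beats it: B:6>3 C:7>5)
P2 drop Q (R beats it: B:3>2 C:10>7)
P2 drop S (R beats it: B:3>1 C:10>0)
P1→{B,C} P2→{R,T}

Survivors P1:{B,C} P2:{R,T}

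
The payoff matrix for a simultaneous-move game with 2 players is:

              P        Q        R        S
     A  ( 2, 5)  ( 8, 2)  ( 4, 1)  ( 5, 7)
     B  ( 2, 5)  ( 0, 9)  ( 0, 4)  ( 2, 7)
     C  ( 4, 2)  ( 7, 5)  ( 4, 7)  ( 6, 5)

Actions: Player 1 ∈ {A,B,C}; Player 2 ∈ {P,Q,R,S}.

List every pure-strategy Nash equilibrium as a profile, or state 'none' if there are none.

PSNE = {(C,R)}

(A,P): not NE [P1→C gives 4>2; P2→S gives 7>5]
(A,Q): not NE [P2→S gives 7>2]
(A,R): not NE [P2→S gives 7>1]
(A,S): not NE [P1→C gives 6>5]
(B,P): not NE [P1→C gives 4>2; P2→Q gives 9>5]
(B,Q): not NE [P1→A gives 8>0]
(B,R): not NE [P1→C gives 4>0; P2→Q gives 9>4]
(B,S): not NE [P1→C gives 6>2; P2→Q gives 9>7]
(C,P): not NE [P2→R gives 7>2]
(C,Q): not NE [P1→A gives 8>7; P2→R gives 7>5]
(C,R): NE
(C,S): not NE [P2→R gives 7>5]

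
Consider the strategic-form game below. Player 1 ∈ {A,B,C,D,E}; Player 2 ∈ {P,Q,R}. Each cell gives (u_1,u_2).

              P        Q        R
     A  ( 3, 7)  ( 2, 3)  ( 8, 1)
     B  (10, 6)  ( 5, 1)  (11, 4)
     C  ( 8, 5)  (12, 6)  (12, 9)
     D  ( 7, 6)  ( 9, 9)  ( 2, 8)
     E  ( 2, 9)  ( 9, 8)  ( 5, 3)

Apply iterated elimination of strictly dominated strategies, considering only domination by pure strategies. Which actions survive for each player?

IESDS → P1:{B,C} P2:{P,R}

P1 drop A (B beats it: P:10>3 Q:5>2 R:11>8)
P1 drop D (C beats it: P:8>7 Q:12>9 R:12>2)
P1 drop E (C beats it: P:8>2 Q:12>9 R:12>5)
P2 drop Q (R beats it: B:4>1 C:9>6)
P1→{B,C} P2→{P,R}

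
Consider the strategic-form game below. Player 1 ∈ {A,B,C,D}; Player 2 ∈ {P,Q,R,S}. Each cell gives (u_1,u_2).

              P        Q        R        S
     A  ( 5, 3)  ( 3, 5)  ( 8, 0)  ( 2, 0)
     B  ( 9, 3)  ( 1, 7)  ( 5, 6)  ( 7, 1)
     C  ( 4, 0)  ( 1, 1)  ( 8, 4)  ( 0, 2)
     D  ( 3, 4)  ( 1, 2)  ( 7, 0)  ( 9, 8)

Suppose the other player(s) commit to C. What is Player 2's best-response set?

u_2(P vs C) = 0
u_2(Q vs C) = 1
u_2(R vs C) = 4
u_2(S vs C) = 2
max payoff 4 at {R}

argmax u_2 = {R}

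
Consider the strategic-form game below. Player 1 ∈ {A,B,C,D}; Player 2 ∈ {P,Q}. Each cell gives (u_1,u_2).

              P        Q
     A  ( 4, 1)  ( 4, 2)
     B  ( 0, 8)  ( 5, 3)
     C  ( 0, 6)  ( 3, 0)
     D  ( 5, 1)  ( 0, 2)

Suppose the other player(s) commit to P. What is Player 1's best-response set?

u_1(A vs P) = 4
u_1(B vs P) = 0
u_1(C vs P) = 0
u_1(D vs P) = 5
max payoff 5 at {D}

argmax u_1 = {D}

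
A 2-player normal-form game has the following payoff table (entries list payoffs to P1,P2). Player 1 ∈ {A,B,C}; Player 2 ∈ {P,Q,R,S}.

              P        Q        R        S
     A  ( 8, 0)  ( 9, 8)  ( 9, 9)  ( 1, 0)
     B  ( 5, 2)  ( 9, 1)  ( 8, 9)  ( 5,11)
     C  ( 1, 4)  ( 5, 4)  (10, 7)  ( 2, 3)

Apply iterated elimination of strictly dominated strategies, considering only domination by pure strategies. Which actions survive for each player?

P2 drop P (R beats it: A:9>0 B:9>2 C:7>4)
P2 drop Q (R beats it: A:9>8 B:9>1 C:7>4)
P1 drop A (C beats it: R:10>9 S:2>1)
P1→{B,C} P2→{R,S}

Survivors P1:{B,C} P2:{R,S}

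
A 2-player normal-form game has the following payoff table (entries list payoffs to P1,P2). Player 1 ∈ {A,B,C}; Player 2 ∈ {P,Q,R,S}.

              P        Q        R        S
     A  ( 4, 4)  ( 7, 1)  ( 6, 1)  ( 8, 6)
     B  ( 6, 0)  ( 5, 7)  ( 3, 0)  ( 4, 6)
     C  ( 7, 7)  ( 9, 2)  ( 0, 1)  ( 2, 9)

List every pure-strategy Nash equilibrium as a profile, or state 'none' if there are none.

(A,P): not NE [P1→C gives 7>4; P2→S gives 6>4]
(A,Q): not NE [P1→C gives 9>7; P2→S gives 6>1]
(A,R): not NE [P2→S gives 6>1]
(A,S): NE
(B,P): not NE [P1→C gives 7>6; P2→Q gives 7>0]
(B,Q): not NE [P1→C gives 9>5]
(B,R): not NE [P1→A gives 6>3; P2→Q gives 7>0]
(B,S): not NE [P1→A gives 8>4; P2→Q gives 7>6]
(C,P): not NE [P2→S gives 9>7]
(C,Q): not NE [P2→S gives 9>2]
(C,R): not NE [P1→A gives 6>0; P2→S gives 9>1]
(C,S): not NE [P1→A gives 8>2]

Nash profiles: (A,S)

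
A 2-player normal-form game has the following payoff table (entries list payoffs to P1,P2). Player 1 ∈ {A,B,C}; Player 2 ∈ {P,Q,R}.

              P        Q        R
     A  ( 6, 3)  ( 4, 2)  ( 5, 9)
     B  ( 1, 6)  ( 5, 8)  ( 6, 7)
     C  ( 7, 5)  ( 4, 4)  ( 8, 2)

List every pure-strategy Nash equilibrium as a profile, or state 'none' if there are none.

Nash profiles: (B,Q), (C,P)

(A,P): not NE [P1→C gives 7>6; P2→R gives 9>3]
(A,Q): not NE [P1→B gives 5>4; P2→R gives 9>2]
(A,R): not NE [P1→C gives 8>5]
(B,P): not NE [P1→C gives 7>1; P2→Q gives 8>6]
(B,Q): NE
(B,R): not NE [P1→C gives 8>6; P2→Q gives 8>7]
(C,P): NE
(C,Q): not NE [P1→B gives 5>4; P2→P gives 5>4]
(C,R): not NE [P2→P gives 5>2]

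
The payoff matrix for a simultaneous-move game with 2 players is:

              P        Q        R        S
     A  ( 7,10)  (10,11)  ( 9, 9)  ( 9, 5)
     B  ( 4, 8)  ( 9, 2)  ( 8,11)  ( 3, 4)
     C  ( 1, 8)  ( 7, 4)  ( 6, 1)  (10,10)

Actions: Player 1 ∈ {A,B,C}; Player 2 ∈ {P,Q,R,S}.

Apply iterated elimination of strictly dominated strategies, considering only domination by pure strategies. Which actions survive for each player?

P1 drop B (A beats it: P:7>4 Q:10>9 R:9>8 S:9>3)
P2 drop R (P beats it: A:10>9 C:8>1)
P1→{A,C} P2→{P,Q,S}

IESDS → P1:{A,C} P2:{P,Q,S}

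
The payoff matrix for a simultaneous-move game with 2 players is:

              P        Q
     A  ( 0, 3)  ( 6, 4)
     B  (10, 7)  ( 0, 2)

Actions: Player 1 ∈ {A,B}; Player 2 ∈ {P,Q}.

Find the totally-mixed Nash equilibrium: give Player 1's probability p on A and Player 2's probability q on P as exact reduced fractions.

P1 indiff ⇒ q·0+(1-q)·6 = q·10+(1-q)·0 ⇒ q(-10) = (1-q)(-6) ⇒ q = 3/8
P2 indiff ⇒ p·3+(1-p)·7 = p·4+(1-p)·2 ⇒ p(-1) = (1-p)(-5) ⇒ p = 5/6

(p,q) = (5/6, 3/8)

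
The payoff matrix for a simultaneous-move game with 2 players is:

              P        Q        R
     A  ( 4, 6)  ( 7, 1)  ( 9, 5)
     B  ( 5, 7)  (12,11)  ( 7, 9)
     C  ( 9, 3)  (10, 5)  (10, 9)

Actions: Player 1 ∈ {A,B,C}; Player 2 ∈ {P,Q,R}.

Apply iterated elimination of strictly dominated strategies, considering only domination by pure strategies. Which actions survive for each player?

Survivors P1:{B,C} P2:{Q,R}

P1 drop A (C beats it: P:9>4 Q:10>7 R:10>9)
P2 drop P (Q beats it: B:11>7 C:5>3)
P1→{B,C} P2→{Q,R}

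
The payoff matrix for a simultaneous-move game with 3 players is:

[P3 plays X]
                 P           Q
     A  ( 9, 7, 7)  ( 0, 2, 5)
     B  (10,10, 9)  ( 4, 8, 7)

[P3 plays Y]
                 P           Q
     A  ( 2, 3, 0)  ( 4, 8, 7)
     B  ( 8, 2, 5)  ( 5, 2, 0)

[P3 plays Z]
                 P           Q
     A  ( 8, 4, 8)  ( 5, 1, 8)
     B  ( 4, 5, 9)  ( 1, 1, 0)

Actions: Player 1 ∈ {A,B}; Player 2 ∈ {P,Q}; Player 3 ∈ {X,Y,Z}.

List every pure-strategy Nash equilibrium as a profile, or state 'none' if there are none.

(A,P,X): not NE [P1→B gives 10>9; P3→Z gives 8>7]
(A,P,Y): not NE [P1→B gives 8>2; P2→Q gives 8>3; P3→Z gives 8>0]
(A,P,Z): NE
(A,Q,X): not NE [P1→B gives 4>0; P2→P gives 7>2; P3→Z gives 8>5]
(A,Q,Y): not NE [P1→B gives 5>4; P3→Z gives 8>7]
(A,Q,Z): not NE [P2→P gives 4>1]
(B,P,X): NE
(B,P,Y): not NE [P3→Z gives 9>5]
(B,P,Z): not NE [P1→A gives 8>4]
(B,Q,X): not NE [P2→P gives 10>8]
(B,Q,Y): not NE [P3→X gives 7>0]
(B,Q,Z): not NE [P1→A gives 5>1; P2→P gives 5>1; P3→X gives 7>0]

Nash profiles: (A,P,Z), (B,P,X)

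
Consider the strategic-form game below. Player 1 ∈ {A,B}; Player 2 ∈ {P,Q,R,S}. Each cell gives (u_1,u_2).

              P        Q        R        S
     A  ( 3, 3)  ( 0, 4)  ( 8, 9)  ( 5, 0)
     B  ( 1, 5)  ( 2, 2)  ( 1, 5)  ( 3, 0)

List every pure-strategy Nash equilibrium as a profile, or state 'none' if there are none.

(A,P): not NE [P2→R gives 9>3]
(A,Q): not NE [P1→B gives 2>0; P2→R gives 9>4]
(A,R): NE
(A,S): not NE [P2→R gives 9>0]
(B,P): not NE [P1→A gives 3>1]
(B,Q): not NE [P2→R gives 5>2]
(B,R): not NE [P1→A gives 8>1]
(B,S): not NE [P1→A gives 5>3; P2→R gives 5>0]

PSNE = {(A,R)}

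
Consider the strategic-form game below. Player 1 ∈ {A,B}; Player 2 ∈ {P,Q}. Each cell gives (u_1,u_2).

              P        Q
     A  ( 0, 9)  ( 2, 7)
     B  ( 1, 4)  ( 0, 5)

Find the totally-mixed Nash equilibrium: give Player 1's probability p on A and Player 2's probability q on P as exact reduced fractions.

P1 mixes 1/3 on A; P2 mixes 2/3 on P

P1 indiff ⇒ q·0+(1-q)·2 = q·1+(1-q)·0 ⇒ q(-1) = (1-q)(-2) ⇒ q = 2/3
P2 indiff ⇒ p·9+(1-p)·4 = p·7+(1-p)·5 ⇒ p(2) = (1-p)(1) ⇒ p = 1/3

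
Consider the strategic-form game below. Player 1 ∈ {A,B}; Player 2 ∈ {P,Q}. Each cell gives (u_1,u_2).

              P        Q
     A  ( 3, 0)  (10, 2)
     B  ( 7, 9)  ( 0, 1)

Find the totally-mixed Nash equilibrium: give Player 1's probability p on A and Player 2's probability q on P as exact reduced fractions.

P1 indiff ⇒ q·3+(1-q)·10 = q·7+(1-q)·0 ⇒ q(-4) = (1-q)(-10) ⇒ q = 5/7
P2 indiff ⇒ p·0+(1-p)·9 = p·2+(1-p)·1 ⇒ p(-2) = (1-p)(-8) ⇒ p = 4/5

(p,q) = (4/5, 5/7)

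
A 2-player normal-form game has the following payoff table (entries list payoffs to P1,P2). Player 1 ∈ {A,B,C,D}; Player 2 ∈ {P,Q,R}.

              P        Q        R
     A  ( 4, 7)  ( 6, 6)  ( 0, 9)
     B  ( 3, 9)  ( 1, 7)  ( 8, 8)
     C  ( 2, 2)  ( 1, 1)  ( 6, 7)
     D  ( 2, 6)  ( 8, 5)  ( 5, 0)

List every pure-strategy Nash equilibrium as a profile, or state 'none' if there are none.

PSNE: ∅

(A,P): not NE [P2→R gives 9>7]
(A,Q): not NE [P1→D gives 8>6; P2→R gives 9>6]
(A,R): not NE [P1→B gives 8>0]
(B,P): not NE [P1→A gives 4>3]
(B,Q): not NE [P1→D gives 8>1; P2→P gives 9>7]
(B,R): not NE [P2→P gives 9>8]
(C,P): not NE [P1→A gives 4>2; P2→R gives 7>2]
(C,Q): not NE [P1→D gives 8>1; P2→R gives 7>1]
(C,R): not NE [P1→B gives 8>6]
(D,P): not NE [P1→A gives 4>2]
(D,Q): not NE [P2→P gives 6>5]
(D,R): not NE [P1→B gives 8>5; P2→P gives 6>0]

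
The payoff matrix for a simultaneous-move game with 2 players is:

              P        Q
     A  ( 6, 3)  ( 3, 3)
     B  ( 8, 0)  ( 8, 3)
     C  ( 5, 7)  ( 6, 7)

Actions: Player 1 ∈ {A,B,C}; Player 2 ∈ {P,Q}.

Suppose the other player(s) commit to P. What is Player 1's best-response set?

BR_1 = {B}

u_1(A vs P) = 6
u_1(B vs P) = 8
u_1(C vs P) = 5
max payoff 8 at {B}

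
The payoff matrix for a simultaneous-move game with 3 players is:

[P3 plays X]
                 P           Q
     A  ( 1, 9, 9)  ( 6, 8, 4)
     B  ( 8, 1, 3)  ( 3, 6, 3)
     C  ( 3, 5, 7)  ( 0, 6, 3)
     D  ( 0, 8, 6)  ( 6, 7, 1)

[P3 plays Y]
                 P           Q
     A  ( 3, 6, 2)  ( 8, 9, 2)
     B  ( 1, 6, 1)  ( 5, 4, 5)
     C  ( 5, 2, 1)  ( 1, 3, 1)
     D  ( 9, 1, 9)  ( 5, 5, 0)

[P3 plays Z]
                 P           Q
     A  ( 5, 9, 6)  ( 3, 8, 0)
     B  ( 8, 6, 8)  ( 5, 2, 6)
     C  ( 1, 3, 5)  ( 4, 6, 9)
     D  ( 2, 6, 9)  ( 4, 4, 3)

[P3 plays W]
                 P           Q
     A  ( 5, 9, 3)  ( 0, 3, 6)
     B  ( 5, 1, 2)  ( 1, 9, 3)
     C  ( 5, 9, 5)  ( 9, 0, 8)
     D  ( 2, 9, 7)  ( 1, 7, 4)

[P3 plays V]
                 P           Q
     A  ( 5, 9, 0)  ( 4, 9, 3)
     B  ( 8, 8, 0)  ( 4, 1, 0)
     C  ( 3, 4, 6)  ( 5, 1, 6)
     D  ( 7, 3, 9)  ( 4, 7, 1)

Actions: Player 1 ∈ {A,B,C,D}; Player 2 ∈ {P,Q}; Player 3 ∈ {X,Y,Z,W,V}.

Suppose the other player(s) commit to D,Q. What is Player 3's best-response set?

P3 best: {W}

u_3(X vs D,Q) = 1
u_3(Y vs D,Q) = 0
u_3(Z vs D,Q) = 3
u_3(W vs D,Q) = 4
u_3(V vs D,Q) = 1
max payoff 4 at {W}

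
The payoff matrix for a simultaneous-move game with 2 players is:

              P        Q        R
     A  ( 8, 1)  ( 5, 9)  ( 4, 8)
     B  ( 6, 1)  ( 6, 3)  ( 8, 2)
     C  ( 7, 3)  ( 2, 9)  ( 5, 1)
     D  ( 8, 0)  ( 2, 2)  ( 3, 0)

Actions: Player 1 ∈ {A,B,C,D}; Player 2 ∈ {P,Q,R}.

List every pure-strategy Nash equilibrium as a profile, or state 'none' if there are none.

NE set: (B,Q)

(A,P): not NE [P2→Q gives 9>1]
(A,Q): not NE [P1→B gives 6>5]
(A,R): not NE [P1→B gives 8>4; P2→Q gives 9>8]
(B,P): not NE [P1→D gives 8>6; P2→Q gives 3>1]
(B,Q): NE
(B,R): not NE [P2→Q gives 3>2]
(C,P): not NE [P1→D gives 8>7; P2→Q gives 9>3]
(C,Q): not NE [P1→B gives 6>2]
(C,R): not NE [P1→B gives 8>5; P2→Q gives 9>1]
(D,P): not NE [P2→Q gives 2>0]
(D,Q): not NE [P1→B gives 6>2]
(D,R): not NE [P1→B gives 8>3; P2→Q gives 2>0]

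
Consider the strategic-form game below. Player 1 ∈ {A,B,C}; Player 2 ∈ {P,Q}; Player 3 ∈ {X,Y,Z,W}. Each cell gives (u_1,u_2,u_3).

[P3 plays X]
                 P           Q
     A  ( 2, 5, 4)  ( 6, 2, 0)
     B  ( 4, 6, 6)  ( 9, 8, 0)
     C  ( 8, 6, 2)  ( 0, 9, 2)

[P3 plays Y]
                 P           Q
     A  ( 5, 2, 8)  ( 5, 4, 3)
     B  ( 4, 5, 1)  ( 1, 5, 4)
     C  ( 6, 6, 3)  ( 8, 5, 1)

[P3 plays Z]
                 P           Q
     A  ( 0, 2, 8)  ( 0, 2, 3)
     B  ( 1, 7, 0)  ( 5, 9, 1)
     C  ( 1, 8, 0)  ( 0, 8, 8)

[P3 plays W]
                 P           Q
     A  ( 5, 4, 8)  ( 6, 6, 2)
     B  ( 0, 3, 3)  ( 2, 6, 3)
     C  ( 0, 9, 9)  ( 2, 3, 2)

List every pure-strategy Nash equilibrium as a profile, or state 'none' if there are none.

(A,P,X): not NE [P1→C gives 8>2; P3→W gives 8>4]
(A,P,Y): not NE [P1→C gives 6>5; P2→Q gives 4>2]
(A,P,Z): not NE [P1→C gives 1>0]
(A,P,W): not NE [P2→Q gives 6>4]
(A,Q,X): not NE [P1→B gives 9>6; P2→P gives 5>2; P3→Z gives 3>0]
(A,Q,Y): not NE [P1→C gives 8>5]
(A,Q,Z): not NE [P1→B gives 5>0]
(A,Q,W): not NE [P3→Z gives 3>2]
(B,P,X): not NE [P1→C gives 8>4; P2→Q gives 8>6]
(B,P,Y): not NE [P1→C gives 6>4; P3→X gives 6>1]
(B,P,Z): not NE [P2→Q gives 9>7; P3→X gives 6>0]
(B,P,W): not NE [P1→A gives 5>0; P2→Q gives 6>3; P3→X gives 6>3]
(B,Q,X): not NE [P3→Y gives 4>0]
(B,Q,Y): not NE [P1→C gives 8>1]
(B,Q,Z): not NE [P3→Y gives 4>1]
(B,Q,W): not NE [P1→A gives 6>2; P3→Y gives 4>3]
(C,P,X): not NE [P2→Q gives 9>6; P3→W gives 9>2]
(C,P,Y): not NE [P3→W gives 9>3]
(C,P,Z): not NE [P3→W gives 9>0]
(C,P,W): not NE [P1→A gives 5>0]
(C,Q,X): not NE [P1→B gives 9>0; P3→Z gives 8>2]
(C,Q,Y): not NE [P2→P gives 6>5; P3→Z gives 8>1]
(C,Q,Z): not NE [P1→B gives 5>0]
(C,Q,W): not NE [P1→A gives 6>2; P2→P gives 9>3; P3→Z gives 8>2]

Equilibria: none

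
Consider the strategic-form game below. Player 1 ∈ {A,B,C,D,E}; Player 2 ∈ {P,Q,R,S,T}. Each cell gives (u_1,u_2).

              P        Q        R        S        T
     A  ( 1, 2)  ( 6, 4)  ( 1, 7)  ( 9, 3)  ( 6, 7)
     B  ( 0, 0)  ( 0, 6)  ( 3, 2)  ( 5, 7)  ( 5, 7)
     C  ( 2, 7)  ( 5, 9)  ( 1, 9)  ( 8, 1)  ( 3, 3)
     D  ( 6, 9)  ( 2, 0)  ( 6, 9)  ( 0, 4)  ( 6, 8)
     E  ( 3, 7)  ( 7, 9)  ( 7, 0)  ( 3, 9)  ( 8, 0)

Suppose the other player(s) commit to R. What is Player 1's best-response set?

P1 best: {E}

u_1(A vs R) = 1
u_1(B vs R) = 3
u_1(C vs R) = 1
u_1(D vs R) = 6
u_1(E vs R) = 7
max payoff 7 at {E}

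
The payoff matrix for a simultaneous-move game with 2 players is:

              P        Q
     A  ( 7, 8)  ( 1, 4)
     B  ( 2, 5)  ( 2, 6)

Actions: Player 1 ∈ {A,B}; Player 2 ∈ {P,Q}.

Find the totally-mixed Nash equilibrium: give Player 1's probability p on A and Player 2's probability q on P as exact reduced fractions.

P1 indiff ⇒ q·7+(1-q)·1 = q·2+(1-q)·2 ⇒ q(5) = (1-q)(1) ⇒ q = 1/6
P2 indiff ⇒ p·8+(1-p)·5 = p·4+(1-p)·6 ⇒ p(4) = (1-p)(1) ⇒ p = 1/5

(p,q) = (1/5, 1/6)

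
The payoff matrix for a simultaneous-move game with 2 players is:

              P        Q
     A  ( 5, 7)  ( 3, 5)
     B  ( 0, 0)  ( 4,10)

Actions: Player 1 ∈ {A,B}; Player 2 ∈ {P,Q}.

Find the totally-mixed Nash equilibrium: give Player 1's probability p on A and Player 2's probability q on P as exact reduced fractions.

P1 mixes 5/6 on A; P2 mixes 1/6 on P

P1 indiff ⇒ q·5+(1-q)·3 = q·0+(1-q)·4 ⇒ q(5) = (1-q)(1) ⇒ q = 1/6
P2 indiff ⇒ p·7+(1-p)·0 = p·5+(1-p)·10 ⇒ p(2) = (1-p)(10) ⇒ p = 5/6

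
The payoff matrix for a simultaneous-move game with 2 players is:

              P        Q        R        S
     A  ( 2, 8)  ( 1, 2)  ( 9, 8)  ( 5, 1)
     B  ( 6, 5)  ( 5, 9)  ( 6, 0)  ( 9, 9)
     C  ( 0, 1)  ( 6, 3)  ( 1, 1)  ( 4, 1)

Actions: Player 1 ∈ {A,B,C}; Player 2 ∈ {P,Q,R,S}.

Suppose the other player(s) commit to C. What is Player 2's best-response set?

P2 best: {Q}

u_2(P vs C) = 1
u_2(Q vs C) = 3
u_2(R vs C) = 1
u_2(S vs C) = 1
max payoff 3 at {Q}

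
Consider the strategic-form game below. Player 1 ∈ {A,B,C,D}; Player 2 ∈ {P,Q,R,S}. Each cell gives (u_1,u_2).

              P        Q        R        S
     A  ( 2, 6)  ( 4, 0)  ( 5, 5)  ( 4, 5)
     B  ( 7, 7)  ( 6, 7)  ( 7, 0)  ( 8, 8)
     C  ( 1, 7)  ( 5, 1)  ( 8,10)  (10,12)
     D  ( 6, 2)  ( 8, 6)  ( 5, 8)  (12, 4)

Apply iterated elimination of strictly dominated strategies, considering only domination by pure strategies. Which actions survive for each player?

P1 drop A (B beats it: P:7>2 Q:6>4 R:7>5 S:8>4)
P2 drop P (S beats it: B:8>7 C:12>7 D:4>2)
P1→{B,C,D} P2→{Q,R,S}

Remaining: P1:{B,C,D} P2:{Q,R,S}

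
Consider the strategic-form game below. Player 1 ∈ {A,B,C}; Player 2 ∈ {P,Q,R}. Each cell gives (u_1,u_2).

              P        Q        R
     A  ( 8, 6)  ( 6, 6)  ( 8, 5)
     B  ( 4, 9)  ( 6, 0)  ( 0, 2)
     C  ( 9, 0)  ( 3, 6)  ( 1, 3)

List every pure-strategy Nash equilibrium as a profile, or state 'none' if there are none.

PSNE = {(A,Q)}

(A,P): not NE [P1→C gives 9>8]
(A,Q): NE
(A,R): not NE [P2→Q gives 6>5]
(B,P): not NE [P1→C gives 9>4]
(B,Q): not NE [P2→P gives 9>0]
(B,R): not NE [P1→A gives 8>0; P2→P gives 9>2]
(C,P): not NE [P2→Q gives 6>0]
(C,Q): not NE [P1→B gives 6>3]
(C,R): not NE [P1→A gives 8>1; P2→Q gives 6>3]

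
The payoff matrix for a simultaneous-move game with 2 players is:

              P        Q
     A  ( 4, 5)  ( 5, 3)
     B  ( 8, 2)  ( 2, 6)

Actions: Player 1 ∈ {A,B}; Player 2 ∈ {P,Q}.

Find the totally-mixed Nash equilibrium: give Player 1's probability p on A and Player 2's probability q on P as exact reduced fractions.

(p,q) = (2/3, 3/7)

P1 indiff ⇒ q·4+(1-q)·5 = q·8+(1-q)·2 ⇒ q(-4) = (1-q)(-3) ⇒ q = 3/7
P2 indiff ⇒ p·5+(1-p)·2 = p·3+(1-p)·6 ⇒ p(2) = (1-p)(4) ⇒ p = 2/3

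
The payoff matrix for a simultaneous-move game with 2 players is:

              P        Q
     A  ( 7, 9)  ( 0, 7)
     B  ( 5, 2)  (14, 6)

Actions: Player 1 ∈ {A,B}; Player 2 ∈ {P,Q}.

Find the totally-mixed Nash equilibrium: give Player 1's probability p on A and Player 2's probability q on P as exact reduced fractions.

P1 indiff ⇒ q·7+(1-q)·0 = q·5+(1-q)·14 ⇒ q(2) = (1-q)(14) ⇒ q = 7/8
P2 indiff ⇒ p·9+(1-p)·2 = p·7+(1-p)·6 ⇒ p(2) = (1-p)(4) ⇒ p = 2/3

p=2/3, q=7/8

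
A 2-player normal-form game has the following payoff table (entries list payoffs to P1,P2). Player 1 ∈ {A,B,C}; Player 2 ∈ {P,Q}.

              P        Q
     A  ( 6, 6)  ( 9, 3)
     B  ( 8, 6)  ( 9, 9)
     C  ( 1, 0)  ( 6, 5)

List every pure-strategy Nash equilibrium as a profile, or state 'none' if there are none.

(A,P): not NE [P1→B gives 8>6]
(A,Q): not NE [P2→P gives 6>3]
(B,P): not NE [P2→Q gives 9>6]
(B,Q): NE
(C,P): not NE [P1→B gives 8>1; P2→Q gives 5>0]
(C,Q): not NE [P1→B gives 9>6]

NE set: (B,Q)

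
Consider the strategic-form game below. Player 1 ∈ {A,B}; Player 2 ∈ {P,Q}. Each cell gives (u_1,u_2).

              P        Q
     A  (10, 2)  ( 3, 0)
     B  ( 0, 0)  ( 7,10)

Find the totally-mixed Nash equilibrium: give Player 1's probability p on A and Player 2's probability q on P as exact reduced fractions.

P1 indiff ⇒ q·10+(1-q)·3 = q·0+(1-q)·7 ⇒ q(10) = (1-q)(4) ⇒ q = 2/7
P2 indiff ⇒ p·2+(1-p)·0 = p·0+(1-p)·10 ⇒ p(2) = (1-p)(10) ⇒ p = 5/6

p=5/6, q=2/7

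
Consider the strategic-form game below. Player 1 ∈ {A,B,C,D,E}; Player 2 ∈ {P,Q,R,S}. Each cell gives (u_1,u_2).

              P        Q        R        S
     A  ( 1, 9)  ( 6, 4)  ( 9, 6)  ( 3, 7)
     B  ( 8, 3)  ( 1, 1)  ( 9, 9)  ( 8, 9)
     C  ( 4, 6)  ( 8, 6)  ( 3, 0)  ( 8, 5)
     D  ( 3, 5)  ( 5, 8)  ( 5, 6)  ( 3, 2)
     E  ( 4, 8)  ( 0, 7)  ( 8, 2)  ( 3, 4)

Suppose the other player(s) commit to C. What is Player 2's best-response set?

u_2(P vs C) = 6
u_2(Q vs C) = 6
u_2(R vs C) = 0
u_2(S vs C) = 5
max payoff 6 at {P,Q}

BR_2 = {P,Q}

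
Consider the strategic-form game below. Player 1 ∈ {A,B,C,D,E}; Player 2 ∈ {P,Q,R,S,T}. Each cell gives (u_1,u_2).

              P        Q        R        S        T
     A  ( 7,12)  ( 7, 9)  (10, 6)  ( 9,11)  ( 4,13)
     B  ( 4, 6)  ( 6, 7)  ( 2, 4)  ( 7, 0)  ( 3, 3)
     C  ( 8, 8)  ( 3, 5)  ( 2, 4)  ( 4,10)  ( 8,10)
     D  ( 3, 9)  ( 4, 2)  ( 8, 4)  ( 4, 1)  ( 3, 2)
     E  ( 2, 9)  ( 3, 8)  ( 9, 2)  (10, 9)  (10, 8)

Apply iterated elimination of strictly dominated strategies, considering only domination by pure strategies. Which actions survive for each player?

P1 drop B (A beats it: P:7>4 Q:7>6 R:10>2 S:9>7 T:4>3)
P1 drop D (A beats it: P:7>3 Q:7>4 R:10>8 S:9>4 T:4>3)
P2 drop Q (P beats it: A:12>9 C:8>5 E:9>8)
P2 drop R (P beats it: A:12>6 C:8>4 E:9>2)
P1→{A,C,E} P2→{P,S,T}

Remaining: P1:{A,C,E} P2:{P,S,T}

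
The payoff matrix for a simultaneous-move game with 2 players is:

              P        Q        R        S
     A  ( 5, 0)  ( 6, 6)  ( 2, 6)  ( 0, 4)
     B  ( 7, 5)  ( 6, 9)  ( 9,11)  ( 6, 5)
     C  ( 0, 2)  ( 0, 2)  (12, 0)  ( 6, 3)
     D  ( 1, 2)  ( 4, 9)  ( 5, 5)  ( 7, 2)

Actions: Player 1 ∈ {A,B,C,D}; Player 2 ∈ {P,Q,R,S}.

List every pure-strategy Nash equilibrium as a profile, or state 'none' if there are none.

Nash profiles: (A,Q)

(A,P): not NE [P1→B gives 7>5; P2→R gives 6>0]
(A,Q): NE
(A,R): not NE [P1→C gives 12>2]
(A,S): not NE [P1→D gives 7>0; P2→R gives 6>4]
(B,P): not NE [P2→R gives 11>5]
(B,Q): not NE [P2→R gives 11>9]
(B,R): not NE [P1→C gives 12>9]
(B,S): not NE [P1→D gives 7>6; P2→R gives 11>5]
(C,P): not NE [P1→B gives 7>0; P2→S gives 3>2]
(C,Q): not NE [P1→B gives 6>0; P2→S gives 3>2]
(C,R): not NE [P2→S gives 3>0]
(C,S): not NE [P1→D gives 7>6]
(D,P): not NE [P1→B gives 7>1; P2→Q gives 9>2]
(D,Q): not NE [P1→B gives 6>4]
(D,R): not NE [P1→C gives 12>5; P2→Q gives 9>5]
(D,S): not NE [P2→Q gives 9>2]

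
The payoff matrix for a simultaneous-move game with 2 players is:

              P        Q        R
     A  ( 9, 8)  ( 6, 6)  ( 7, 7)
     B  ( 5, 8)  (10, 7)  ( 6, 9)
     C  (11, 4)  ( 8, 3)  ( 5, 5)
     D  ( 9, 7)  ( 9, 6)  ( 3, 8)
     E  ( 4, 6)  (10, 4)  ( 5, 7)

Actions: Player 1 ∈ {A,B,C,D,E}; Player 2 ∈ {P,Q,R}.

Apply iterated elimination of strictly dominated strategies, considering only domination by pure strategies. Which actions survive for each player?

P2 drop Q (P beats it: A:8>6 B:8>7 C:4>3 D:7>6 E:6>4)
P1 drop B (A beats it: P:9>5 R:7>6)
P1 drop D (C beats it: P:11>9 R:5>3)
P1 drop E (A beats it: P:9>4 R:7>5)
P1→{A,C} P2→{P,R}

Remaining: P1:{A,C} P2:{P,R}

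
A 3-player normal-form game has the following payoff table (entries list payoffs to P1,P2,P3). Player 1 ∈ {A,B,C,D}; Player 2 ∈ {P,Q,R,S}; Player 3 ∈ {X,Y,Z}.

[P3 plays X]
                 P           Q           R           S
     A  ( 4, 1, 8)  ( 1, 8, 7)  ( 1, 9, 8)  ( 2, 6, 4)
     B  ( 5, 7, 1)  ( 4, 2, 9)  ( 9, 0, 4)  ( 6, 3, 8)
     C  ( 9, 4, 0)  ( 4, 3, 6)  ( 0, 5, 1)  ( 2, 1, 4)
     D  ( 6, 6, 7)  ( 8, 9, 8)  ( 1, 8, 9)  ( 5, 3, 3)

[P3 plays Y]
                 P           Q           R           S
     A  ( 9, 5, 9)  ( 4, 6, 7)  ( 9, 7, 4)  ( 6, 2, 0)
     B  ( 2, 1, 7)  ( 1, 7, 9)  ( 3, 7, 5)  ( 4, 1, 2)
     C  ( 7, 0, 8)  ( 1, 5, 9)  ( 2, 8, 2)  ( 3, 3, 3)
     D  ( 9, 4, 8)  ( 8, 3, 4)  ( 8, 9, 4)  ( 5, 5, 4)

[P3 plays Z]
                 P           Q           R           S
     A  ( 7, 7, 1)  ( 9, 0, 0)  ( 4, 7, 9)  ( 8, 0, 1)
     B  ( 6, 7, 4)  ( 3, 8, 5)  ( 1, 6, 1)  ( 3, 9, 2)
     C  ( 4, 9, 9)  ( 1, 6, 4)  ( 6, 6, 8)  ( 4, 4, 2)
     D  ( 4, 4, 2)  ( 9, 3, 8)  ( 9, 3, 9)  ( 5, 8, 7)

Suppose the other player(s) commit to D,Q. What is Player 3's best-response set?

u_3(X vs D,Q) = 8
u_3(Y vs D,Q) = 4
u_3(Z vs D,Q) = 8
max payoff 8 at {X,Z}

P3 best: {X,Z}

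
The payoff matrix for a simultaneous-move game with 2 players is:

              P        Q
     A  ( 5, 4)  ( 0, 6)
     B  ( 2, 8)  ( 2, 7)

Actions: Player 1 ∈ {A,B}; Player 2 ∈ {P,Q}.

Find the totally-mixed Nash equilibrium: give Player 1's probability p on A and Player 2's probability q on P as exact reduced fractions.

P1 indiff ⇒ q·5+(1-q)·0 = q·2+(1-q)·2 ⇒ q(3) = (1-q)(2) ⇒ q = 2/5
P2 indiff ⇒ p·4+(1-p)·8 = p·6+(1-p)·7 ⇒ p(-2) = (1-p)(-1) ⇒ p = 1/3

P1 mixes 1/3 on A; P2 mixes 2/5 on P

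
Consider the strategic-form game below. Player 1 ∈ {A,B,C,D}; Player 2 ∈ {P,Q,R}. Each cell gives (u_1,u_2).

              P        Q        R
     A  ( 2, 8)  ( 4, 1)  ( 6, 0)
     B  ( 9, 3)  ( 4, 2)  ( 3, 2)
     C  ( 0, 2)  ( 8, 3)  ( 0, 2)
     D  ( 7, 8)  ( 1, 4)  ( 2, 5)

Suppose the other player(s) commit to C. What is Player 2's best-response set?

u_2(P vs C) = 2
u_2(Q vs C) = 3
u_2(R vs C) = 2
max payoff 3 at {Q}

argmax u_2 = {Q}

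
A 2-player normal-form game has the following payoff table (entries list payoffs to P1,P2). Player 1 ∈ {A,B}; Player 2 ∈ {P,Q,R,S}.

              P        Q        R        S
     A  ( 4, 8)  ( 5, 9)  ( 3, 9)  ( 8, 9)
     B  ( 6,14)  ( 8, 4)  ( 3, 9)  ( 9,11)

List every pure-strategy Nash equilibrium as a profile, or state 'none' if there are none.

PSNE = {(A,R), (B,P)}

(A,P): not NE [P1→B gives 6>4; P2→S gives 9>8]
(A,Q): not NE [P1→B gives 8>5]
(A,R): NE
(A,S): not NE [P1→B gives 9>8]
(B,P): NE
(B,Q): not NE [P2→P gives 14>4]
(B,R): not NE [P2→P gives 14>9]
(B,S): not NE [P2→P gives 14>11]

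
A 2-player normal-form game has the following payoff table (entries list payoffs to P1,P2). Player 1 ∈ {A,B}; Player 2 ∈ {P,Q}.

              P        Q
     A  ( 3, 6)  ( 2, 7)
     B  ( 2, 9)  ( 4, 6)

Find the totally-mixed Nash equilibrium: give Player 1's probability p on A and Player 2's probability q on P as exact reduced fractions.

P1 mixes 3/4 on A; P2 mixes 2/3 on P

P1 indiff ⇒ q·3+(1-q)·2 = q·2+(1-q)·4 ⇒ q(1) = (1-q)(2) ⇒ q = 2/3
P2 indiff ⇒ p·6+(1-p)·9 = p·7+(1-p)·6 ⇒ p(-1) = (1-p)(-3) ⇒ p = 3/4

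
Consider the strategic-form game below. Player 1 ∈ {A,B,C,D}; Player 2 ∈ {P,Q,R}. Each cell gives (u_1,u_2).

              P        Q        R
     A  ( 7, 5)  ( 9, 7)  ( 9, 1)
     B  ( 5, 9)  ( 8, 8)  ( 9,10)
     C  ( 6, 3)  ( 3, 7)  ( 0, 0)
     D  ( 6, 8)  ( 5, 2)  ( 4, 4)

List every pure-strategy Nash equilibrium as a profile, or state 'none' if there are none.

Nash profiles: (A,Q), (B,R)

(A,P): not NE [P2→Q gives 7>5]
(A,Q): NE
(A,R): not NE [P2→Q gives 7>1]
(B,P): not NE [P1→A gives 7>5; P2→R gives 10>9]
(B,Q): not NE [P1→A gives 9>8; P2→R gives 10>8]
(B,R): NE
(C,P): not NE [P1→A gives 7>6; P2→Q gives 7>3]
(C,Q): not NE [P1→A gives 9>3]
(C,R): not NE [P1→B gives 9>0; P2→Q gives 7>0]
(D,P): not NE [P1→A gives 7>6]
(D,Q): not NE [P1→A gives 9>5; P2→P gives 8>2]
(D,R): not NE [P1→B gives 9>4; P2→P gives 8>4]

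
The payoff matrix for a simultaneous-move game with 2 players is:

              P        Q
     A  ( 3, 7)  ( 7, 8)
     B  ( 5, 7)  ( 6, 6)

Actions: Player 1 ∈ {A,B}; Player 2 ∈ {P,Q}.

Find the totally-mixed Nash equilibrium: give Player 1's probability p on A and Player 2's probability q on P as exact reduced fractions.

(p,q) = (1/2, 1/3)

P1 indiff ⇒ q·3+(1-q)·7 = q·5+(1-q)·6 ⇒ q(-2) = (1-q)(-1) ⇒ q = 1/3
P2 indiff ⇒ p·7+(1-p)·7 = p·8+(1-p)·6 ⇒ p(-1) = (1-p)(-1) ⇒ p = 1/2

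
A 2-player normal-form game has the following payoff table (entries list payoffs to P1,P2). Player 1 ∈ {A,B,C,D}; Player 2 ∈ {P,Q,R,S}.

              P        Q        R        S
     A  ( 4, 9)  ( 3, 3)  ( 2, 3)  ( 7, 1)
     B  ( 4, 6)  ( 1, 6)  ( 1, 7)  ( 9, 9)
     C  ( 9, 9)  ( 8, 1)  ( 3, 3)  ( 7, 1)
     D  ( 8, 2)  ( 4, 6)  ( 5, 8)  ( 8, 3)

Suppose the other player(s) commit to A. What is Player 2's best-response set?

BR_2 = {P}

u_2(P vs A) = 9
u_2(Q vs A) = 3
u_2(R vs A) = 3
u_2(S vs A) = 1
max payoff 9 at {P}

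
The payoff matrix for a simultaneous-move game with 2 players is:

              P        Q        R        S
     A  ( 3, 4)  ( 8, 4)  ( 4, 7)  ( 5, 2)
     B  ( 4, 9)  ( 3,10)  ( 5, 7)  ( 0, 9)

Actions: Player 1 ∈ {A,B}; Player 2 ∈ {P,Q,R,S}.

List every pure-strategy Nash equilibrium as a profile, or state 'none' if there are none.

Equilibria: none

(A,P): not NE [P1→B gives 4>3; P2→R gives 7>4]
(A,Q): not NE [P2→R gives 7>4]
(A,R): not NE [P1→B gives 5>4]
(A,S): not NE [P2→R gives 7>2]
(B,P): not NE [P2→Q gives 10>9]
(B,Q): not NE [P1→A gives 8>3]
(B,R): not NE [P2→Q gives 10>7]
(B,S): not NE [P1→A gives 5>0; P2→Q gives 10>9]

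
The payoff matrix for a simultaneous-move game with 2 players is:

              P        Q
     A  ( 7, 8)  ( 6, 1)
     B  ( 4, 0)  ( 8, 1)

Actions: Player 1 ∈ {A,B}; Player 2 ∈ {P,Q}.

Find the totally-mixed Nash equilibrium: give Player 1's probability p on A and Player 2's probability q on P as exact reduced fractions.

P1 indiff ⇒ q·7+(1-q)·6 = q·4+(1-q)·8 ⇒ q(3) = (1-q)(2) ⇒ q = 2/5
P2 indiff ⇒ p·8+(1-p)·0 = p·1+(1-p)·1 ⇒ p(7) = (1-p)(1) ⇒ p = 1/8

(p,q) = (1/8, 2/5)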